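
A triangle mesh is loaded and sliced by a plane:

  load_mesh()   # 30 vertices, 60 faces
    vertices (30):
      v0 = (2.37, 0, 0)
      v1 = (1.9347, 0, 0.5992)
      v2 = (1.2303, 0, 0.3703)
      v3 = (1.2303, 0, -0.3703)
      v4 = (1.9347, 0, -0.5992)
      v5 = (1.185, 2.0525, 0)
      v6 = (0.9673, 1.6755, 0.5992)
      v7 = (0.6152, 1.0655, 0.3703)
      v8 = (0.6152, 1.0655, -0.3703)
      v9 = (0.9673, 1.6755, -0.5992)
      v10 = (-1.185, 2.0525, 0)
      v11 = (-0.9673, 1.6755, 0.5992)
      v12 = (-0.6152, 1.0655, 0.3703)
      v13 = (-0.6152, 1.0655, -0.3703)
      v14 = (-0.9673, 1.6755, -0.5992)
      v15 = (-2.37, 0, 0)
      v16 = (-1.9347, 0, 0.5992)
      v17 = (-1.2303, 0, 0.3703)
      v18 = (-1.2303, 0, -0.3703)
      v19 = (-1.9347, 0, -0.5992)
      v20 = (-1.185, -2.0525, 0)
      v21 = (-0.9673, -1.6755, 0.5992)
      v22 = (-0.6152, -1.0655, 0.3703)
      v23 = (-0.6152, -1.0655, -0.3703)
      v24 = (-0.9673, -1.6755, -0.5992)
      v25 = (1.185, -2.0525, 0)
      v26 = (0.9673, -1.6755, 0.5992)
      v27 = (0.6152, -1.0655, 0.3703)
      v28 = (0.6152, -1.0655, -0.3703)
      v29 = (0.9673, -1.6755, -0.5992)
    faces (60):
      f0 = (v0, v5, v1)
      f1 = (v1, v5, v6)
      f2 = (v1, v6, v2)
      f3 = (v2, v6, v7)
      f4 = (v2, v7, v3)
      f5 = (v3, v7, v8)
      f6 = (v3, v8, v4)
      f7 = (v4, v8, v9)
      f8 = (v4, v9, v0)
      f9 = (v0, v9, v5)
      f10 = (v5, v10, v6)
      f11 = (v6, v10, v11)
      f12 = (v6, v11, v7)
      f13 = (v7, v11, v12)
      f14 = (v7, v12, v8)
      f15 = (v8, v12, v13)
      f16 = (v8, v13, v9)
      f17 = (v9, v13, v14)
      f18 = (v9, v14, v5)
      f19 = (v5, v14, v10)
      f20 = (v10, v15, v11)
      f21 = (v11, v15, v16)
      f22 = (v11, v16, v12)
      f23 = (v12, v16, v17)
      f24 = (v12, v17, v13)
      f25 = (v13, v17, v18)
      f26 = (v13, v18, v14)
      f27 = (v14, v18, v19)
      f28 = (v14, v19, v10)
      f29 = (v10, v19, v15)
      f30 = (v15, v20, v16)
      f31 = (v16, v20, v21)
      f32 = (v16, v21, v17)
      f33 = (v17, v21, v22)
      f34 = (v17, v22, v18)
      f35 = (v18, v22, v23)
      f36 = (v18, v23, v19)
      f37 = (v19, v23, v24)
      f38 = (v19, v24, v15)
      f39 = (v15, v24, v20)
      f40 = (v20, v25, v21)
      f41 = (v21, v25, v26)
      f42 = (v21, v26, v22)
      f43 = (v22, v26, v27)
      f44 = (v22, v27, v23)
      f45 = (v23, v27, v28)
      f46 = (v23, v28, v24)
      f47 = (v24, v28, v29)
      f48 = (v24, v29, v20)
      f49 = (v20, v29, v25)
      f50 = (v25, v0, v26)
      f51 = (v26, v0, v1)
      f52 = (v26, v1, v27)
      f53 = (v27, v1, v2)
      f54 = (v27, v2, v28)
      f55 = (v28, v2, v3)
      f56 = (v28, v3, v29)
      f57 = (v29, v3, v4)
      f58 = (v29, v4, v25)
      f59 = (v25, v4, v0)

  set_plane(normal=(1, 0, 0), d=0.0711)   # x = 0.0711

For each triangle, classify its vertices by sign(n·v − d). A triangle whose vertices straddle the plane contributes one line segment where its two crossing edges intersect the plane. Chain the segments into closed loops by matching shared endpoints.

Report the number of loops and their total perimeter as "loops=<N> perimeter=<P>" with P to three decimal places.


Straddling triangles (20 of 60):
  (v5,v10,v6) [+-+] → (0.0711, 2.0525, 0)–(0.0711, 1.83248, 0.349698)  len=0.4132
  (v6,v10,v11) [+--] → (0.0711, 1.83248, 0.349698)–(0.0711, 1.6755, 0.5992)  len=0.2948
  (v6,v11,v7) [+-+] → (0.0711, 1.6755, 0.5992)–(0.0711, 1.27523, 0.449001)  len=0.4275
  (v7,v11,v12) [+--] → (0.0711, 1.27523, 0.449001)–(0.0711, 1.0655, 0.3703)  len=0.2240
  (v7,v12,v8) [+-+] → (0.0711, 1.0655, 0.3703)–(0.0711, 1.0655, -0.0427964)  len=0.4131
  (v8,v12,v13) [+--] → (0.0711, 1.0655, -0.0427964)–(0.0711, 1.0655, -0.3703)  len=0.3275
  (v8,v13,v9) [+-+] → (0.0711, 1.0655, -0.3703)–(0.0711, 1.33005, -0.46957)  len=0.2826
  (v9,v13,v14) [+--] → (0.0711, 1.33005, -0.46957)–(0.0711, 1.6755, -0.5992)  len=0.3690
  (v9,v14,v5) [+-+] → (0.0711, 1.6755, -0.5992)–(0.0711, 1.85739, -0.31011)  len=0.3415
  (v5,v14,v10) [+--] → (0.0711, 1.85739, -0.31011)–(0.0711, 2.0525, 0)  len=0.3664
  (v20,v25,v21) [-+-] → (0.0711, -2.0525, 0)–(0.0711, -1.85739, 0.31011)  len=0.3664
  (v21,v25,v26) [-++] → (0.0711, -1.85739, 0.31011)–(0.0711, -1.6755, 0.5992)  len=0.3415
  (v21,v26,v22) [-+-] → (0.0711, -1.6755, 0.5992)–(0.0711, -1.33005, 0.46957)  len=0.3690
  (v22,v26,v27) [-++] → (0.0711, -1.33005, 0.46957)–(0.0711, -1.0655, 0.3703)  len=0.2826
  (v22,v27,v23) [-+-] → (0.0711, -1.0655, 0.3703)–(0.0711, -1.0655, 0.0427964)  len=0.3275
  (v23,v27,v28) [-++] → (0.0711, -1.0655, 0.0427964)–(0.0711, -1.0655, -0.3703)  len=0.4131
  (v23,v28,v24) [-+-] → (0.0711, -1.0655, -0.3703)–(0.0711, -1.27523, -0.449001)  len=0.2240
  (v24,v28,v29) [-++] → (0.0711, -1.27523, -0.449001)–(0.0711, -1.6755, -0.5992)  len=0.4275
  (v24,v29,v20) [-+-] → (0.0711, -1.6755, -0.5992)–(0.0711, -1.83248, -0.349698)  len=0.2948
  (v20,v29,v25) [-++] → (0.0711, -1.83248, -0.349698)–(0.0711, -2.0525, 0)  len=0.4132

Chained into 2 loop(s):
  loop 1: 10 segments, perimeter = 3.4595
  loop 2: 10 segments, perimeter = 3.4595
Total perimeter = 6.919

loops=2 perimeter=6.919


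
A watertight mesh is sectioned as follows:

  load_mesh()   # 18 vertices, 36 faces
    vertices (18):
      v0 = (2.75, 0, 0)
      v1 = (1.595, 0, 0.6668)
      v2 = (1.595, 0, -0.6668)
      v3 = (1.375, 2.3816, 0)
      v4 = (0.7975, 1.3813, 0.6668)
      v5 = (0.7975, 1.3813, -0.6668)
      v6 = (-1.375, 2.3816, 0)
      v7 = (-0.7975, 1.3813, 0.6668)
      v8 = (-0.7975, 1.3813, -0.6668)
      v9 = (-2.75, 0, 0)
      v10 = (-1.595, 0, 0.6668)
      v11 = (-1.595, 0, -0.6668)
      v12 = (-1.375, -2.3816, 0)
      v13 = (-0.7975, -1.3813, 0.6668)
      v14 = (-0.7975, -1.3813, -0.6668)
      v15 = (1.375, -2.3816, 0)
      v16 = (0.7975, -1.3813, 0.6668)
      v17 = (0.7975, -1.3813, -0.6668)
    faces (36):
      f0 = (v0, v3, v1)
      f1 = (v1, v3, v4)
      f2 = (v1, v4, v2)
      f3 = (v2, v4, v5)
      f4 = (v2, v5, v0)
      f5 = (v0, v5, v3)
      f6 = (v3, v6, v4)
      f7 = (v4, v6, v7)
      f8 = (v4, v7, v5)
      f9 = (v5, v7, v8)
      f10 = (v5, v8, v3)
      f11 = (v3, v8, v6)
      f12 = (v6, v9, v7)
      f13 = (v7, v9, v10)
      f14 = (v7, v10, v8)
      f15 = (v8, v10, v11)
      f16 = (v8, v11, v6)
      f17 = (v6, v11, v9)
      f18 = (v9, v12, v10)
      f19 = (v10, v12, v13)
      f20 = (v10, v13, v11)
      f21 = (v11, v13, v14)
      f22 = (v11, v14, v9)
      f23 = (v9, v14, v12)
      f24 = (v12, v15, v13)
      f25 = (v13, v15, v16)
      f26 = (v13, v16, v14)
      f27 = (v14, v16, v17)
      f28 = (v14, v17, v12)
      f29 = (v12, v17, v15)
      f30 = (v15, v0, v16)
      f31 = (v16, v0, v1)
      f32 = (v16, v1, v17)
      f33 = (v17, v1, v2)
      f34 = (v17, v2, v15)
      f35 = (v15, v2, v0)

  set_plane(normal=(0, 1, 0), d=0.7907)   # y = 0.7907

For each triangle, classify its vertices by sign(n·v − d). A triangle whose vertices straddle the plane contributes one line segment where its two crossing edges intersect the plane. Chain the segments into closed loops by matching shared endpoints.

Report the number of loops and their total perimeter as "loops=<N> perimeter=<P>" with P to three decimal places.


loops=2 perimeter=8.002

Straddling triangles (12 of 36):
  (v0,v3,v1) [-+-] → (2.29349, 0.7907, 0)–(1.52196, 0.7907, 0.44542)  len=0.8909
  (v1,v3,v4) [-++] → (1.52196, 0.7907, 0.44542)–(1.13849, 0.7907, 0.6668)  len=0.4428
  (v1,v4,v2) [-+-] → (1.13849, 0.7907, 0.6668)–(1.13849, 0.7907, 0.096595)  len=0.5702
  (v2,v4,v5) [-++] → (1.13849, 0.7907, 0.096595)–(1.13849, 0.7907, -0.6668)  len=0.7634
  (v2,v5,v0) [-+-] → (1.13849, 0.7907, -0.6668)–(1.63233, 0.7907, -0.381698)  len=0.5702
  (v0,v5,v3) [-++] → (1.63233, 0.7907, -0.381698)–(2.29349, 0.7907, 0)  len=0.7634
  (v6,v9,v7) [+-+] → (-2.29349, 0.7907, 0)–(-1.63233, 0.7907, 0.381698)  len=0.7634
  (v7,v9,v10) [+--] → (-1.63233, 0.7907, 0.381698)–(-1.13849, 0.7907, 0.6668)  len=0.5702
  (v7,v10,v8) [+-+] → (-1.13849, 0.7907, 0.6668)–(-1.13849, 0.7907, -0.096595)  len=0.7634
  (v8,v10,v11) [+--] → (-1.13849, 0.7907, -0.096595)–(-1.13849, 0.7907, -0.6668)  len=0.5702
  (v8,v11,v6) [+-+] → (-1.13849, 0.7907, -0.6668)–(-1.52196, 0.7907, -0.44542)  len=0.4428
  (v6,v11,v9) [+--] → (-1.52196, 0.7907, -0.44542)–(-2.29349, 0.7907, 0)  len=0.8909

Chained into 2 loop(s):
  loop 1: 6 segments, perimeter = 4.0009
  loop 2: 6 segments, perimeter = 4.0009
Total perimeter = 8.002


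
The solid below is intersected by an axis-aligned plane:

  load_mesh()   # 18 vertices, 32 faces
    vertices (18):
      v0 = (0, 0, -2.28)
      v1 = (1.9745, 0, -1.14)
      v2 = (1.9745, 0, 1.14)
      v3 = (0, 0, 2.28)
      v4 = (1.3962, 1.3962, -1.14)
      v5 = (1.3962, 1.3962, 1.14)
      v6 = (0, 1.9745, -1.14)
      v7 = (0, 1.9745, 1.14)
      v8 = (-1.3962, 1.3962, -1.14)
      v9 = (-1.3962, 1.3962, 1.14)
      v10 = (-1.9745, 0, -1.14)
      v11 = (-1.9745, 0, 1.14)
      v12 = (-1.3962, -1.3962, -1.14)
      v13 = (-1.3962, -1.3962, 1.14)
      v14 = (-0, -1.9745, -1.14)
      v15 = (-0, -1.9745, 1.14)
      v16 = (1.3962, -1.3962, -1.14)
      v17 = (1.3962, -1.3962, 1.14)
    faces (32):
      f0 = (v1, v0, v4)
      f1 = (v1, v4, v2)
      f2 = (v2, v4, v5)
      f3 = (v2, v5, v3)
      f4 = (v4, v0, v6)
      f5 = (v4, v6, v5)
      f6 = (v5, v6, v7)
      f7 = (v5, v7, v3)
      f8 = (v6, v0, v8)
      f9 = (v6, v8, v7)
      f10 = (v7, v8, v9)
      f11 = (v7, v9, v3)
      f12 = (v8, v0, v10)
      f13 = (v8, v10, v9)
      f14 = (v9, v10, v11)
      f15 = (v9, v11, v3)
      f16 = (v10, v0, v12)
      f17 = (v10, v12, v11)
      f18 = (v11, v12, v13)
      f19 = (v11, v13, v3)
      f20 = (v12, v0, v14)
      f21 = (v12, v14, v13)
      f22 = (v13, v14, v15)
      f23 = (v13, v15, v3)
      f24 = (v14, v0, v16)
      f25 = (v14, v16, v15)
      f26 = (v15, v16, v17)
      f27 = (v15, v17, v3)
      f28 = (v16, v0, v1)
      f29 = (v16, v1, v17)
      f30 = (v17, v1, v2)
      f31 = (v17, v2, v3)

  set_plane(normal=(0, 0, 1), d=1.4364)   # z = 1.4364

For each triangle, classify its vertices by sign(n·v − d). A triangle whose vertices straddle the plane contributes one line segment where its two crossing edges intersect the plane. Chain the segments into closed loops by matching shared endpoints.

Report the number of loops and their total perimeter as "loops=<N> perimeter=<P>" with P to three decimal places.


loops=1 perimeter=8.946

Straddling triangles (8 of 32):
  (v2,v5,v3) [--+] → (1.03319, 1.03319, 1.4364)–(1.46113, 0, 1.4364)  len=1.1183
  (v5,v7,v3) [--+] → (0, 1.46113, 1.4364)–(1.03319, 1.03319, 1.4364)  len=1.1183
  (v7,v9,v3) [--+] → (-1.03319, 1.03319, 1.4364)–(0, 1.46113, 1.4364)  len=1.1183
  (v9,v11,v3) [--+] → (-1.46113, 0, 1.4364)–(-1.03319, 1.03319, 1.4364)  len=1.1183
  (v11,v13,v3) [--+] → (-1.03319, -1.03319, 1.4364)–(-1.46113, 0, 1.4364)  len=1.1183
  (v13,v15,v3) [--+] → (0, -1.46113, 1.4364)–(-1.03319, -1.03319, 1.4364)  len=1.1183
  (v15,v17,v3) [--+] → (1.03319, -1.03319, 1.4364)–(0, -1.46113, 1.4364)  len=1.1183
  (v17,v2,v3) [--+] → (1.46113, 0, 1.4364)–(1.03319, -1.03319, 1.4364)  len=1.1183

Chained into 1 loop(s):
  loop 1: 8 segments, perimeter = 8.9465
Total perimeter = 8.946


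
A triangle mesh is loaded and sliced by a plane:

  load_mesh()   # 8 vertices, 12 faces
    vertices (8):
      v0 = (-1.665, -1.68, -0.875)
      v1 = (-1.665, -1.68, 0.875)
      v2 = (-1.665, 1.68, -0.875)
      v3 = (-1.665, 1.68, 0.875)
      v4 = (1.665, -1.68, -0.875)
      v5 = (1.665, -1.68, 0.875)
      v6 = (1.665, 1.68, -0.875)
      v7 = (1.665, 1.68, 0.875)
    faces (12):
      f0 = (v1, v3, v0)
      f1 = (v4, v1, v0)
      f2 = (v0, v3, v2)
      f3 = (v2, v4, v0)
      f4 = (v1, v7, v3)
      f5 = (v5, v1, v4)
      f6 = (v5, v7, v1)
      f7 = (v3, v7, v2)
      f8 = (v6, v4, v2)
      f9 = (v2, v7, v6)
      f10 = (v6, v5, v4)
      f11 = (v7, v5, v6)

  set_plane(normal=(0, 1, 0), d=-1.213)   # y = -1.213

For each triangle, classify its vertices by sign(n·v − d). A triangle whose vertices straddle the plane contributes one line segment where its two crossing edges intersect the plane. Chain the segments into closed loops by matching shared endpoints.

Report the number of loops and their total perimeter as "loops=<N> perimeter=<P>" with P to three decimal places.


loops=1 perimeter=10.160

Straddling triangles (8 of 12):
  (v1,v3,v0) [-+-] → (-1.665, -1.213, 0.875)–(-1.665, -1.213, -0.631771)  len=1.5068
  (v0,v3,v2) [-++] → (-1.665, -1.213, -0.631771)–(-1.665, -1.213, -0.875)  len=0.2432
  (v2,v4,v0) [+--] → (1.20217, -1.213, -0.875)–(-1.665, -1.213, -0.875)  len=2.8672
  (v1,v7,v3) [-++] → (-1.20217, -1.213, 0.875)–(-1.665, -1.213, 0.875)  len=0.4628
  (v5,v7,v1) [-+-] → (1.665, -1.213, 0.875)–(-1.20217, -1.213, 0.875)  len=2.8672
  (v6,v4,v2) [+-+] → (1.665, -1.213, -0.875)–(1.20217, -1.213, -0.875)  len=0.4628
  (v6,v5,v4) [+--] → (1.665, -1.213, 0.631771)–(1.665, -1.213, -0.875)  len=1.5068
  (v7,v5,v6) [+-+] → (1.665, -1.213, 0.875)–(1.665, -1.213, 0.631771)  len=0.2432

Chained into 1 loop(s):
  loop 1: 8 segments, perimeter = 10.1600
Total perimeter = 10.160


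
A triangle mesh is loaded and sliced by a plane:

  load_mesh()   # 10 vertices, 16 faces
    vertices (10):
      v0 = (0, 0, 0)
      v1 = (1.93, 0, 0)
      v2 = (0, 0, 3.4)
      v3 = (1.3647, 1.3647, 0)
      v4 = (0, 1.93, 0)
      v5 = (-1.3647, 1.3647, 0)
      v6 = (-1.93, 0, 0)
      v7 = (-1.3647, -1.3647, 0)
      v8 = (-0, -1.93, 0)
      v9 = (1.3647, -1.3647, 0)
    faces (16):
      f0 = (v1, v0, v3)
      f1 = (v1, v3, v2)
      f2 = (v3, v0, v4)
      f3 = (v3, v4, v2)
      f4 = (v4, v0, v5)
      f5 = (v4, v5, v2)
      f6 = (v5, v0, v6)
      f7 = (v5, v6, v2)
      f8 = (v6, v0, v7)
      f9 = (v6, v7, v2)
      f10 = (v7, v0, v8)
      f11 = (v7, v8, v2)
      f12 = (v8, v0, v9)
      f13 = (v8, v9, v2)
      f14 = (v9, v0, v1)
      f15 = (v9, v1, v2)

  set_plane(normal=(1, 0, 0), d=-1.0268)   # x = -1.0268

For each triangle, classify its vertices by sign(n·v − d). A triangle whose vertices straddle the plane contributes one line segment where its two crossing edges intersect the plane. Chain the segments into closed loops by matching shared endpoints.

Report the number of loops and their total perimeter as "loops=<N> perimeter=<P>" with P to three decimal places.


Straddling triangles (8 of 16):
  (v4,v0,v5) [++-] → (-1.0268, 1.0268, 0)–(-1.0268, 1.50467, 0)  len=0.4779
  (v4,v5,v2) [+-+] → (-1.0268, 1.50467, 0)–(-1.0268, 1.0268, 0.841841)  len=0.9680
  (v5,v0,v6) [-+-] → (-1.0268, 1.0268, 0)–(-1.0268, 0, 0)  len=1.0268
  (v5,v6,v2) [--+] → (-1.0268, 0, 1.59113)–(-1.0268, 1.0268, 0.841841)  len=1.2711
  (v6,v0,v7) [-+-] → (-1.0268, 0, 0)–(-1.0268, -1.0268, 0)  len=1.0268
  (v6,v7,v2) [--+] → (-1.0268, -1.0268, 0.841841)–(-1.0268, 0, 1.59113)  len=1.2711
  (v7,v0,v8) [-++] → (-1.0268, -1.0268, 0)–(-1.0268, -1.50467, 0)  len=0.4779
  (v7,v8,v2) [-++] → (-1.0268, -1.50467, 0)–(-1.0268, -1.0268, 0.841841)  len=0.9680

Chained into 1 loop(s):
  loop 1: 8 segments, perimeter = 7.4876
Total perimeter = 7.488

loops=1 perimeter=7.488


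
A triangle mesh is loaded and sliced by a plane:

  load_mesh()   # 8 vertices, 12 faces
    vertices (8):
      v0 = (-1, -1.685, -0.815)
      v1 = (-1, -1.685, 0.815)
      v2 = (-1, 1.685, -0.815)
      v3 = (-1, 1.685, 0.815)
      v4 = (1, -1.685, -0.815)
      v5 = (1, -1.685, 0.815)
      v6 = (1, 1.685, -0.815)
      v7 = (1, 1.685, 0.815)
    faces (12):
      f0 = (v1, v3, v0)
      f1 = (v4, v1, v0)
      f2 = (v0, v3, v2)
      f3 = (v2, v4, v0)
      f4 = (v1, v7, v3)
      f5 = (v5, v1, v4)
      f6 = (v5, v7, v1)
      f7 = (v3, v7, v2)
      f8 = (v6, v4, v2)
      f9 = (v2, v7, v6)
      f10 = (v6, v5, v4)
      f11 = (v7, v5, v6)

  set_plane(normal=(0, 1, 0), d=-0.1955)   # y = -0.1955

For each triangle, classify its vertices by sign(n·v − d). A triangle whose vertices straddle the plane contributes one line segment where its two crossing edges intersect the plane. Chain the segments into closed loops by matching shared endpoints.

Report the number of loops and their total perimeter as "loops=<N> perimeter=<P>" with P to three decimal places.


Straddling triangles (8 of 12):
  (v1,v3,v0) [-+-] → (-1, -0.1955, 0.815)–(-1, -0.1955, -0.0945593)  len=0.9096
  (v0,v3,v2) [-++] → (-1, -0.1955, -0.0945593)–(-1, -0.1955, -0.815)  len=0.7204
  (v2,v4,v0) [+--] → (0.116024, -0.1955, -0.815)–(-1, -0.1955, -0.815)  len=1.1160
  (v1,v7,v3) [-++] → (-0.116024, -0.1955, 0.815)–(-1, -0.1955, 0.815)  len=0.8840
  (v5,v7,v1) [-+-] → (1, -0.1955, 0.815)–(-0.116024, -0.1955, 0.815)  len=1.1160
  (v6,v4,v2) [+-+] → (1, -0.1955, -0.815)–(0.116024, -0.1955, -0.815)  len=0.8840
  (v6,v5,v4) [+--] → (1, -0.1955, 0.0945593)–(1, -0.1955, -0.815)  len=0.9096
  (v7,v5,v6) [+-+] → (1, -0.1955, 0.815)–(1, -0.1955, 0.0945593)  len=0.7204

Chained into 1 loop(s):
  loop 1: 8 segments, perimeter = 7.2600
Total perimeter = 7.260

loops=1 perimeter=7.260


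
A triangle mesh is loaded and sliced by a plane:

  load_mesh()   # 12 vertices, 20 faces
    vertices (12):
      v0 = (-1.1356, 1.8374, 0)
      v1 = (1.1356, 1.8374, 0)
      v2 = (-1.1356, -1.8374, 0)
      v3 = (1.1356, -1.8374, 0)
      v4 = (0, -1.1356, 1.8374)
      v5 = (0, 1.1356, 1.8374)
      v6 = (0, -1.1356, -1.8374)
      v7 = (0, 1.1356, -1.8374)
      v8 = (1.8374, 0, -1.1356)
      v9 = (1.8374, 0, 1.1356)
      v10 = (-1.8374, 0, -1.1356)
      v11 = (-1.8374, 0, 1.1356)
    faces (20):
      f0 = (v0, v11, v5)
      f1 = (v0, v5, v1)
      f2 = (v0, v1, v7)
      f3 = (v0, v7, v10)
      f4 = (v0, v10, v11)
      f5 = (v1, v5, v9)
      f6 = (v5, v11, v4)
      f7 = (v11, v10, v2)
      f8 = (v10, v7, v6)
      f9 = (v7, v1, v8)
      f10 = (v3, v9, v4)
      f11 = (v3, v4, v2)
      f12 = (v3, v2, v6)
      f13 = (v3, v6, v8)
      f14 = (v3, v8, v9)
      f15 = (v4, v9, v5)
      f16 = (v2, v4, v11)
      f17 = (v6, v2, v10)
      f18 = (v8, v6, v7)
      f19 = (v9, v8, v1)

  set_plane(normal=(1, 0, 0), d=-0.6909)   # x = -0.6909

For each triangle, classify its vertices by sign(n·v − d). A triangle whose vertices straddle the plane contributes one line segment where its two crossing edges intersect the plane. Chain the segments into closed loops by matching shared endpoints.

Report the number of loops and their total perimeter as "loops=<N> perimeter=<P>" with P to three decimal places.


Straddling triangles (10 of 20):
  (v0,v11,v5) [--+] → (-0.6909, 0.708591, 1.57351)–(-0.6909, 1.56258, 0.719524)  len=1.2077
  (v0,v5,v1) [-++] → (-0.6909, 1.56258, 0.719524)–(-0.6909, 1.8374, 0)  len=0.7702
  (v0,v1,v7) [-++] → (-0.6909, 1.8374, 0)–(-0.6909, 1.56258, -0.719524)  len=0.7702
  (v0,v7,v10) [-+-] → (-0.6909, 1.56258, -0.719524)–(-0.6909, 0.708591, -1.57351)  len=1.2077
  (v5,v11,v4) [+-+] → (-0.6909, 0.708591, 1.57351)–(-0.6909, -0.708591, 1.57351)  len=1.4172
  (v10,v7,v6) [-++] → (-0.6909, 0.708591, -1.57351)–(-0.6909, -0.708591, -1.57351)  len=1.4172
  (v3,v4,v2) [++-] → (-0.6909, -1.56258, 0.719524)–(-0.6909, -1.8374, 0)  len=0.7702
  (v3,v2,v6) [+-+] → (-0.6909, -1.8374, 0)–(-0.6909, -1.56258, -0.719524)  len=0.7702
  (v2,v4,v11) [-+-] → (-0.6909, -1.56258, 0.719524)–(-0.6909, -0.708591, 1.57351)  len=1.2077
  (v6,v2,v10) [+--] → (-0.6909, -1.56258, -0.719524)–(-0.6909, -0.708591, -1.57351)  len=1.2077

Chained into 1 loop(s):
  loop 1: 10 segments, perimeter = 10.7461
Total perimeter = 10.746

loops=1 perimeter=10.746


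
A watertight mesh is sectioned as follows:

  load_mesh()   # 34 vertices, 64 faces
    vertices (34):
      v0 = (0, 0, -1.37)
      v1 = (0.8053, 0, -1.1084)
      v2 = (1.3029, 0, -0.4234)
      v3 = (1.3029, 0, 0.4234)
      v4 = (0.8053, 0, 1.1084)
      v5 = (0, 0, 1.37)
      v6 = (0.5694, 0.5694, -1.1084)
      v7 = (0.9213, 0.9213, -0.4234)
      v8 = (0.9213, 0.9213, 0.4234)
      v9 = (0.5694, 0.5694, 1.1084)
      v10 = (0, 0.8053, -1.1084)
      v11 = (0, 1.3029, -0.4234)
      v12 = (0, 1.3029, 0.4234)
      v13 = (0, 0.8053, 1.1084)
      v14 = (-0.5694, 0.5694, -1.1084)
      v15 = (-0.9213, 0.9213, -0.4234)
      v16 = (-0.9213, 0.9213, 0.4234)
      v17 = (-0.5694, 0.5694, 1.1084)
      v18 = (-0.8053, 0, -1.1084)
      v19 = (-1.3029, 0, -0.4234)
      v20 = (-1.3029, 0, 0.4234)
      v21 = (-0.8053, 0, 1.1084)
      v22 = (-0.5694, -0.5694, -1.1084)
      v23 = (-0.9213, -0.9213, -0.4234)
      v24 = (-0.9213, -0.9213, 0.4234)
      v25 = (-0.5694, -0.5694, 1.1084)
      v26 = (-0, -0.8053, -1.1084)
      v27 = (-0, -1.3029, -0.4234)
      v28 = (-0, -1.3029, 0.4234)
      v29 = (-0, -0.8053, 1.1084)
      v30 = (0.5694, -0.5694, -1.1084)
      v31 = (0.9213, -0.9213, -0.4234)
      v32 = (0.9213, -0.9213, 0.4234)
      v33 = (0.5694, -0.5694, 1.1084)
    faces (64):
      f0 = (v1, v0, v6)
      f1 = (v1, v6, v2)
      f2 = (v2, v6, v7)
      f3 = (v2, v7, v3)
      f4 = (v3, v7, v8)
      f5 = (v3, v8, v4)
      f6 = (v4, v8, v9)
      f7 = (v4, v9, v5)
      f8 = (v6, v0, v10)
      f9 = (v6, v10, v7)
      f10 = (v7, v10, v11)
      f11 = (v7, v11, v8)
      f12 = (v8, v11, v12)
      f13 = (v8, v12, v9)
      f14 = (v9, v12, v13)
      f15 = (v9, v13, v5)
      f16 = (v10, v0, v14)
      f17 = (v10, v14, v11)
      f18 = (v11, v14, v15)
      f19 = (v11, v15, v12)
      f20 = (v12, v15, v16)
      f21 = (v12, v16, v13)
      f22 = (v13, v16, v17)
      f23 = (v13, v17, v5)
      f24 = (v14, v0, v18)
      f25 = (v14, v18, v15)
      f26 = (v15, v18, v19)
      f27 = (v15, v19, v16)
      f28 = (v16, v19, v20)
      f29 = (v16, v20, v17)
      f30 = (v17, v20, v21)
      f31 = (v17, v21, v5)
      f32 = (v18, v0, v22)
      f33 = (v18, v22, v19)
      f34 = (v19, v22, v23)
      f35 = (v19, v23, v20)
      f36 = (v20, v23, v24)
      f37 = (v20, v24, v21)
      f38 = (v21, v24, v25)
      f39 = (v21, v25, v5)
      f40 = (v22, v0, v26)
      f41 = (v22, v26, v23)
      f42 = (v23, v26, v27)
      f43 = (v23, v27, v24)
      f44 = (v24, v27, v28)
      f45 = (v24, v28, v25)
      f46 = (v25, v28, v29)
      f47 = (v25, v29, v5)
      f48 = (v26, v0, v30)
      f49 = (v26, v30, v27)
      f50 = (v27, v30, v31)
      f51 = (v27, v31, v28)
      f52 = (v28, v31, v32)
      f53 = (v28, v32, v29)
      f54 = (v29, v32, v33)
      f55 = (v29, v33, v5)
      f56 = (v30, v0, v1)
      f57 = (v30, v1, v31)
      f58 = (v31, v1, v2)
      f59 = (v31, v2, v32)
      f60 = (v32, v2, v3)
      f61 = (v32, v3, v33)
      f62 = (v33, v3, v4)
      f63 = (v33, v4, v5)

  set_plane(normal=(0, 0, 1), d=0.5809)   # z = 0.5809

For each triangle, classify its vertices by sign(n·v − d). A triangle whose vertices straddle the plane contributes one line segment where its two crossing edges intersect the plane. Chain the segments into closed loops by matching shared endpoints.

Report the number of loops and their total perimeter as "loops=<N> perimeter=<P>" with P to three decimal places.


loops=1 perimeter=7.277

Straddling triangles (16 of 64):
  (v3,v8,v4) [--+] → (0.894628, 0.709468, 0.5809)–(1.18849, 0, 0.5809)  len=0.7679
  (v4,v8,v9) [+-+] → (0.894628, 0.709468, 0.5809)–(0.840389, 0.840389, 0.5809)  len=0.1417
  (v8,v12,v9) [--+] → (0.13092, 1.13425, 0.5809)–(0.840389, 0.840389, 0.5809)  len=0.7679
  (v9,v12,v13) [+-+] → (0.13092, 1.13425, 0.5809)–(0, 1.18849, 0.5809)  len=0.1417
  (v12,v16,v13) [--+] → (-0.709468, 0.894628, 0.5809)–(0, 1.18849, 0.5809)  len=0.7679
  (v13,v16,v17) [+-+] → (-0.709468, 0.894628, 0.5809)–(-0.840389, 0.840389, 0.5809)  len=0.1417
  (v16,v20,v17) [--+] → (-1.13425, 0.13092, 0.5809)–(-0.840389, 0.840389, 0.5809)  len=0.7679
  (v17,v20,v21) [+-+] → (-1.13425, 0.13092, 0.5809)–(-1.18849, 0, 0.5809)  len=0.1417
  (v20,v24,v21) [--+] → (-0.894628, -0.709468, 0.5809)–(-1.18849, 0, 0.5809)  len=0.7679
  (v21,v24,v25) [+-+] → (-0.894628, -0.709468, 0.5809)–(-0.840389, -0.840389, 0.5809)  len=0.1417
  (v24,v28,v25) [--+] → (-0.13092, -1.13425, 0.5809)–(-0.840389, -0.840389, 0.5809)  len=0.7679
  (v25,v28,v29) [+-+] → (-0.13092, -1.13425, 0.5809)–(0, -1.18849, 0.5809)  len=0.1417
  (v28,v32,v29) [--+] → (0.709468, -0.894628, 0.5809)–(0, -1.18849, 0.5809)  len=0.7679
  (v29,v32,v33) [+-+] → (0.709468, -0.894628, 0.5809)–(0.840389, -0.840389, 0.5809)  len=0.1417
  (v32,v3,v33) [--+] → (1.13425, -0.13092, 0.5809)–(0.840389, -0.840389, 0.5809)  len=0.7679
  (v33,v3,v4) [+-+] → (1.13425, -0.13092, 0.5809)–(1.18849, 0, 0.5809)  len=0.1417

Chained into 1 loop(s):
  loop 1: 16 segments, perimeter = 7.2770
Total perimeter = 7.277


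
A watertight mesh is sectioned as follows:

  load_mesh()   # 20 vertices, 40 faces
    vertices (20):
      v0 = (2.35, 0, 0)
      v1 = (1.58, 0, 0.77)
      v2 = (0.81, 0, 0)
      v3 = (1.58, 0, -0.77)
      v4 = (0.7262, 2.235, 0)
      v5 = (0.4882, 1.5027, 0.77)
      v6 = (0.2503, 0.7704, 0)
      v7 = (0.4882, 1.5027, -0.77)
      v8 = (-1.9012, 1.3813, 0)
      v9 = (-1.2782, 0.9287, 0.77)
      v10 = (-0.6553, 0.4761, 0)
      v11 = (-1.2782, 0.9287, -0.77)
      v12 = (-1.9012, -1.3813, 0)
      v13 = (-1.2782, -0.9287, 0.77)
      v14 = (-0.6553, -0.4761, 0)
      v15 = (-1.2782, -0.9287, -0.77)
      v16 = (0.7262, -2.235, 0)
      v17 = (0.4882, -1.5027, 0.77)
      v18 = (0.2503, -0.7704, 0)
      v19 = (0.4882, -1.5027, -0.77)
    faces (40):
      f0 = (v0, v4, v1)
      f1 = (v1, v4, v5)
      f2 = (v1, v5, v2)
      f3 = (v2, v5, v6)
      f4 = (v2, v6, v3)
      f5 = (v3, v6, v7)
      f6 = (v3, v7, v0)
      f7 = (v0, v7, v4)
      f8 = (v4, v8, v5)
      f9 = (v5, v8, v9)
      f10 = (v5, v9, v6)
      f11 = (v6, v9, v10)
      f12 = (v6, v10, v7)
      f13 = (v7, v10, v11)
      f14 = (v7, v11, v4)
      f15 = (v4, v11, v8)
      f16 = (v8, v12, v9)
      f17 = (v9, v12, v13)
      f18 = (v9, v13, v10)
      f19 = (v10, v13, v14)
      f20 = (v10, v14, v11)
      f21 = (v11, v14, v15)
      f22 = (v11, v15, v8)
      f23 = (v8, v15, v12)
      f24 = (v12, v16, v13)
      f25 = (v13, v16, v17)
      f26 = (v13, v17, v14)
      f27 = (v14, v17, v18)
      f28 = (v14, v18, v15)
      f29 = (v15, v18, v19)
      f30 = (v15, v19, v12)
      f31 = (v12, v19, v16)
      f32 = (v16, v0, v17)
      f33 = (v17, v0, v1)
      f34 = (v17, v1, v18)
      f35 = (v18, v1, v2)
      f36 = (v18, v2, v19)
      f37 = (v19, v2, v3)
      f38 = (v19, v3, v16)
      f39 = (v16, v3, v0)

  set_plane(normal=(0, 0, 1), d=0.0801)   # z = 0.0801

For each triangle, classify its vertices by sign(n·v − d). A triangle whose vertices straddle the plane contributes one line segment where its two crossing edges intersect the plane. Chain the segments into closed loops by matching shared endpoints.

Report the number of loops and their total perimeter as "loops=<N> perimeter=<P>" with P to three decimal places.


Straddling triangles (20 of 40):
  (v0,v4,v1) [--+] → (0.815017, 2.0025, 0.0801)–(2.2699, 0, 0.0801)  len=2.4752
  (v1,v4,v5) [+-+] → (0.815017, 2.0025, 0.0801)–(0.701442, 2.15882, 0.0801)  len=0.1932
  (v1,v5,v2) [++-] → (0.776524, 0.15632, 0.0801)–(0.8901, 0, 0.0801)  len=0.1932
  (v2,v5,v6) [-+-] → (0.776524, 0.15632, 0.0801)–(0.275048, 0.846578, 0.0801)  len=0.8532
  (v4,v8,v5) [--+] → (-1.65264, 1.39393, 0.0801)–(0.701442, 2.15882, 0.0801)  len=2.4752
  (v5,v8,v9) [+-+] → (-1.65264, 1.39393, 0.0801)–(-1.83639, 1.33422, 0.0801)  len=0.1932
  (v5,v9,v6) [++-] → (0.0912963, 0.786867, 0.0801)–(0.275048, 0.846578, 0.0801)  len=0.1932
  (v6,v9,v10) [-+-] → (0.0912963, 0.786867, 0.0801)–(-0.720098, 0.523182, 0.0801)  len=0.8532
  (v8,v12,v9) [--+] → (-1.83639, -1.141, 0.0801)–(-1.83639, 1.33422, 0.0801)  len=2.4752
  (v9,v12,v13) [+-+] → (-1.83639, -1.141, 0.0801)–(-1.83639, -1.33422, 0.0801)  len=0.1932
  (v9,v13,v10) [++-] → (-0.720098, 0.329964, 0.0801)–(-0.720098, 0.523182, 0.0801)  len=0.1932
  (v10,v13,v14) [-+-] → (-0.720098, 0.329964, 0.0801)–(-0.720098, -0.523182, 0.0801)  len=0.8531
  (v12,v16,v13) [--+] → (0.51769, -2.09911, 0.0801)–(-1.83639, -1.33422, 0.0801)  len=2.4752
  (v13,v16,v17) [+-+] → (0.51769, -2.09911, 0.0801)–(0.701442, -2.15882, 0.0801)  len=0.1932
  (v13,v17,v14) [++-] → (-0.536346, -0.582893, 0.0801)–(-0.720098, -0.523182, 0.0801)  len=0.1932
  (v14,v17,v18) [-+-] → (-0.536346, -0.582893, 0.0801)–(0.275048, -0.846578, 0.0801)  len=0.8532
  (v16,v0,v17) [--+] → (2.15632, -0.15632, 0.0801)–(0.701442, -2.15882, 0.0801)  len=2.4752
  (v17,v0,v1) [+-+] → (2.15632, -0.15632, 0.0801)–(2.2699, 0, 0.0801)  len=0.1932
  (v17,v1,v18) [++-] → (0.388623, -0.690258, 0.0801)–(0.275048, -0.846578, 0.0801)  len=0.1932
  (v18,v1,v2) [-+-] → (0.388623, -0.690258, 0.0801)–(0.8901, 0, 0.0801)  len=0.8532

Chained into 2 loop(s):
  loop 1: 10 segments, perimeter = 13.3422
  loop 2: 10 segments, perimeter = 5.2319
Total perimeter = 18.574

loops=2 perimeter=18.574


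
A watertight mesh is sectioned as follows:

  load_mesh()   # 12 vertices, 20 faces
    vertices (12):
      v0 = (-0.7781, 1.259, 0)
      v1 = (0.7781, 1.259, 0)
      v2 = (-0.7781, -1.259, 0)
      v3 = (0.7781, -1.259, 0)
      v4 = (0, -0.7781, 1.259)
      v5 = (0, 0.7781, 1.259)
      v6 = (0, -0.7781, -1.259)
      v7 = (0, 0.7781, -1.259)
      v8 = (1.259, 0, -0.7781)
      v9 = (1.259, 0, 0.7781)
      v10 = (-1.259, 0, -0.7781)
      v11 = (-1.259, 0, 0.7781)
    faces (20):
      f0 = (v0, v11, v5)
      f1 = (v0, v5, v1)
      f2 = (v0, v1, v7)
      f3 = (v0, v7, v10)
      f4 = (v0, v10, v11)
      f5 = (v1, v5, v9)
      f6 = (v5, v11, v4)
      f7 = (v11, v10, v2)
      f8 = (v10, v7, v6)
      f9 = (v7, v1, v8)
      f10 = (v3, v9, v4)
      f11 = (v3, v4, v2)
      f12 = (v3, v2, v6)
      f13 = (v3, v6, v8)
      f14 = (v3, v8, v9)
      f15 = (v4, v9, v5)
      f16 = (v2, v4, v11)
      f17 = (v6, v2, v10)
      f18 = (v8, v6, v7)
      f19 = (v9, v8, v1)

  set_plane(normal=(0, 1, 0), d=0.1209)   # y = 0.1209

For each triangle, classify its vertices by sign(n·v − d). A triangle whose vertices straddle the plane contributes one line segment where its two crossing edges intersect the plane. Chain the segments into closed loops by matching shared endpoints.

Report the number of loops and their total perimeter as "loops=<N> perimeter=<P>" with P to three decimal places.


loops=1 perimeter=8.212

Straddling triangles (10 of 20):
  (v0,v11,v5) [+-+] → (-1.21282, 0.1209, 0.70338)–(-1.06338, 0.1209, 0.852822)  len=0.2113
  (v0,v7,v10) [++-] → (-1.06338, 0.1209, -0.852822)–(-1.21282, 0.1209, -0.70338)  len=0.2113
  (v0,v10,v11) [+--] → (-1.21282, 0.1209, -0.70338)–(-1.21282, 0.1209, 0.70338)  len=1.4068
  (v1,v5,v9) [++-] → (1.06338, 0.1209, 0.852822)–(1.21282, 0.1209, 0.70338)  len=0.2113
  (v5,v11,v4) [+--] → (-1.06338, 0.1209, 0.852822)–(0, 0.1209, 1.259)  len=1.1383
  (v10,v7,v6) [-+-] → (-1.06338, 0.1209, -0.852822)–(0, 0.1209, -1.259)  len=1.1383
  (v7,v1,v8) [++-] → (1.21282, 0.1209, -0.70338)–(1.06338, 0.1209, -0.852822)  len=0.2113
  (v4,v9,v5) [--+] → (1.06338, 0.1209, 0.852822)–(0, 0.1209, 1.259)  len=1.1383
  (v8,v6,v7) [--+] → (0, 0.1209, -1.259)–(1.06338, 0.1209, -0.852822)  len=1.1383
  (v9,v8,v1) [--+] → (1.21282, 0.1209, -0.70338)–(1.21282, 0.1209, 0.70338)  len=1.4068

Chained into 1 loop(s):
  loop 1: 10 segments, perimeter = 8.2121
Total perimeter = 8.212


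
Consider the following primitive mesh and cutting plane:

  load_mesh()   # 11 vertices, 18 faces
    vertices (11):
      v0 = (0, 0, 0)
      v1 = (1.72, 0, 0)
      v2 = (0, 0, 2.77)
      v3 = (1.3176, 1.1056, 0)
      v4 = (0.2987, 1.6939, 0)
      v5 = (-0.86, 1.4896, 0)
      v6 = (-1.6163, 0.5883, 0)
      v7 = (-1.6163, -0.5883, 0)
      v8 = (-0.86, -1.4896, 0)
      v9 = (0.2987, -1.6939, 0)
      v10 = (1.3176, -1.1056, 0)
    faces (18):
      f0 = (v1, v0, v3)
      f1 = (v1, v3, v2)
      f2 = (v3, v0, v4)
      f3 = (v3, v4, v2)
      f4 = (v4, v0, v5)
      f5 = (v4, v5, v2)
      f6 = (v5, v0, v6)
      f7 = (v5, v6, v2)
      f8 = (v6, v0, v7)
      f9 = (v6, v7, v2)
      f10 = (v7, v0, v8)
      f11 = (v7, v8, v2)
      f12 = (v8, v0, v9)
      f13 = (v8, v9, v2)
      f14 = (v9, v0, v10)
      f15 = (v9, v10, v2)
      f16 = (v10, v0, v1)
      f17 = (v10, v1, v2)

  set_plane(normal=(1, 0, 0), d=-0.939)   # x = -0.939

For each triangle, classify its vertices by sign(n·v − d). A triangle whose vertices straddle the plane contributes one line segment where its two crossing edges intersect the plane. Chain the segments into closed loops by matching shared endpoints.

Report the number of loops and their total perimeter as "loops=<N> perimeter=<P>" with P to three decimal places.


loops=1 perimeter=6.610

Straddling triangles (6 of 18):
  (v5,v0,v6) [++-] → (-0.939, 0.341777, 0)–(-0.939, 1.39545, 0)  len=1.0537
  (v5,v6,v2) [+-+] → (-0.939, 1.39545, 0)–(-0.939, 0.341777, 1.16075)  len=1.5677
  (v6,v0,v7) [-+-] → (-0.939, 0.341777, 0)–(-0.939, -0.341777, 0)  len=0.6836
  (v6,v7,v2) [--+] → (-0.939, -0.341777, 1.16075)–(-0.939, 0.341777, 1.16075)  len=0.6836
  (v7,v0,v8) [-++] → (-0.939, -0.341777, 0)–(-0.939, -1.39545, 0)  len=1.0537
  (v7,v8,v2) [-++] → (-0.939, -1.39545, 0)–(-0.939, -0.341777, 1.16075)  len=1.5677

Chained into 1 loop(s):
  loop 1: 6 segments, perimeter = 6.6098
Total perimeter = 6.610


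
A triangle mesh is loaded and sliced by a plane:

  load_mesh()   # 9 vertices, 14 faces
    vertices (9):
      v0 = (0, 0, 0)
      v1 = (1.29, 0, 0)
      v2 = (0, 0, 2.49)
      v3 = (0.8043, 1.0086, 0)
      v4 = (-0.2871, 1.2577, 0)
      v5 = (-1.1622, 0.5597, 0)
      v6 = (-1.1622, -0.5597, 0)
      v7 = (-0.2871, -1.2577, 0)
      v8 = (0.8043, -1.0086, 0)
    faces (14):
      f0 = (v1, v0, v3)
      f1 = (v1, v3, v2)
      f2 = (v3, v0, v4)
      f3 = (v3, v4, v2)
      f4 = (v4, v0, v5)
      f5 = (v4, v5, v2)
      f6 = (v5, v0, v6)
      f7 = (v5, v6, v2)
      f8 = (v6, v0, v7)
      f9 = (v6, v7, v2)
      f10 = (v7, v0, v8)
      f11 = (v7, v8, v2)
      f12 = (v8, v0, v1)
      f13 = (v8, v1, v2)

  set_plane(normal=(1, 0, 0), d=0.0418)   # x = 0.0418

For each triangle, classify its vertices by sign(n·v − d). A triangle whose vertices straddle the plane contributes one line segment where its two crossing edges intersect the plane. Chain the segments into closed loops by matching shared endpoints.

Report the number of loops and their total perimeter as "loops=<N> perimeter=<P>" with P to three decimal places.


loops=1 perimeter=7.743

Straddling triangles (8 of 14):
  (v1,v0,v3) [+-+] → (0.0418, 0, 0)–(0.0418, 0.0524176, 0)  len=0.0524
  (v1,v3,v2) [++-] → (0.0418, 0.0524176, 2.36059)–(0.0418, 0, 2.40932)  len=0.0716
  (v3,v0,v4) [+--] → (0.0418, 0.0524176, 0)–(0.0418, 1.18263, 0)  len=1.1302
  (v3,v4,v2) [+--] → (0.0418, 1.18263, 0)–(0.0418, 0.0524176, 2.36059)  len=2.6172
  (v7,v0,v8) [--+] → (0.0418, -0.0524176, 0)–(0.0418, -1.18263, 0)  len=1.1302
  (v7,v8,v2) [-+-] → (0.0418, -1.18263, 0)–(0.0418, -0.0524176, 2.36059)  len=2.6172
  (v8,v0,v1) [+-+] → (0.0418, -0.0524176, 0)–(0.0418, 0, 0)  len=0.0524
  (v8,v1,v2) [++-] → (0.0418, 0, 2.40932)–(0.0418, -0.0524176, 2.36059)  len=0.0716

Chained into 1 loop(s):
  loop 1: 8 segments, perimeter = 7.7428
Total perimeter = 7.743


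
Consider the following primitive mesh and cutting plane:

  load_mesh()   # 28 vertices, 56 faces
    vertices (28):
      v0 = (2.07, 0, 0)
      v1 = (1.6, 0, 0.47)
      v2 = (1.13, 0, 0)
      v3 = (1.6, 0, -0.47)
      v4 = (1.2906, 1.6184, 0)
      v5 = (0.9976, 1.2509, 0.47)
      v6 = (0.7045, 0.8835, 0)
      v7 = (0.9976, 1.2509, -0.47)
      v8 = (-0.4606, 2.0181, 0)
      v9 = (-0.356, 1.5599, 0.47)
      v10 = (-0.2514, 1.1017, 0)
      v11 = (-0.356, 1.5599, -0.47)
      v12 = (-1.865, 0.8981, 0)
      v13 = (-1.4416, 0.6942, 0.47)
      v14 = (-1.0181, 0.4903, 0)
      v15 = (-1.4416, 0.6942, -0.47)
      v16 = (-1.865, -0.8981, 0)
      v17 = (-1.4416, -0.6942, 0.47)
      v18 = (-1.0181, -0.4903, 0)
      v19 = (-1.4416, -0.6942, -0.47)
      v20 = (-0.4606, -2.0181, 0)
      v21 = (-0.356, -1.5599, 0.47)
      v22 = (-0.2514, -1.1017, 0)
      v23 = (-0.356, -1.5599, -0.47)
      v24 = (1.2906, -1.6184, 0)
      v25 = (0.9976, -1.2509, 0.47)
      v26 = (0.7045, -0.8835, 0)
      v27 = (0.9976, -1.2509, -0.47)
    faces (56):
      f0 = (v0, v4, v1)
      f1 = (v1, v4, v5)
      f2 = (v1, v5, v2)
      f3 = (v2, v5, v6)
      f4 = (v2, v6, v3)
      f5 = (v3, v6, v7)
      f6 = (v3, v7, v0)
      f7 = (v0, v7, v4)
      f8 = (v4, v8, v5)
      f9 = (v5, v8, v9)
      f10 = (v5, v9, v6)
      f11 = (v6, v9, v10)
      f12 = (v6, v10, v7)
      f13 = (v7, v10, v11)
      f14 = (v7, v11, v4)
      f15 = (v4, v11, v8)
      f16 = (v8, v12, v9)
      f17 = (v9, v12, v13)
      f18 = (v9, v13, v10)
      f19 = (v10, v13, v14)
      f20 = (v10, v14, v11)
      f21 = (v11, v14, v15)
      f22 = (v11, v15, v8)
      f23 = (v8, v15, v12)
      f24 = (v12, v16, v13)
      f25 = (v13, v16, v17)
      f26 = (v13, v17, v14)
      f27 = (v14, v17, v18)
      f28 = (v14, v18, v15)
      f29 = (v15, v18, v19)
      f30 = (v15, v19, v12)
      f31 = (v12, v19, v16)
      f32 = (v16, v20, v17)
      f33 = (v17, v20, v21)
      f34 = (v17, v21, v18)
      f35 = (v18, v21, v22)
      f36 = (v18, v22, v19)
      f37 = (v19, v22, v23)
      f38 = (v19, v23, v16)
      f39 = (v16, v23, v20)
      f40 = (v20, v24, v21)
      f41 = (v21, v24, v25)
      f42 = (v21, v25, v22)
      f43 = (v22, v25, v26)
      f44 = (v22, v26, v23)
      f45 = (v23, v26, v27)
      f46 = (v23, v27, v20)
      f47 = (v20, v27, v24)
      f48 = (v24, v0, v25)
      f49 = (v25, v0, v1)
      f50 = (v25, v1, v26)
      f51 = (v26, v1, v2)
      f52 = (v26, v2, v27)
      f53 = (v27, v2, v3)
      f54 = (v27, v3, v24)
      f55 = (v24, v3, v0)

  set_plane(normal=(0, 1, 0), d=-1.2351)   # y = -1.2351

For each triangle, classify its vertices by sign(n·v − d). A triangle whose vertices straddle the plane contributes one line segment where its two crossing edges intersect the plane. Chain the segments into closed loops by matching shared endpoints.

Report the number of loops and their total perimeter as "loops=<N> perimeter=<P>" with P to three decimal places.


loops=1 perimeter=6.819

Straddling triangles (18 of 56):
  (v16,v20,v17) [+-+] → (-1.44243, -1.2351, 0)–(-1.0408, -1.2351, 0.277974)  len=0.4884
  (v17,v20,v21) [+--] → (-1.0408, -1.2351, 0.277974)–(-0.763304, -1.2351, 0.47)  len=0.3375
  (v17,v21,v18) [+-+] → (-0.763304, -1.2351, 0.47)–(-0.557057, -1.2351, 0.327277)  len=0.2508
  (v18,v21,v22) [+-+] → (-0.557057, -1.2351, 0.327277)–(-0.281853, -1.2351, 0.136835)  len=0.3347
  (v19,v22,v23) [++-] → (-0.281853, -1.2351, -0.136835)–(-0.763304, -1.2351, -0.47)  len=0.5855
  (v19,v23,v16) [+-+] → (-0.763304, -1.2351, -0.47)–(-1.09659, -1.2351, -0.239332)  len=0.4053
  (v16,v23,v20) [+--] → (-1.09659, -1.2351, -0.239332)–(-1.44243, -1.2351, 0)  len=0.4206
  (v21,v25,v22) [--+] → (0.865333, -1.2351, 0.420228)–(-0.281853, -1.2351, 0.136835)  len=1.1817
  (v22,v25,v26) [+-+] → (0.865333, -1.2351, 0.420228)–(0.984995, -1.2351, 0.449788)  len=0.1233
  (v22,v26,v23) [++-] → (0.153241, -1.2351, -0.244311)–(-0.281853, -1.2351, -0.136835)  len=0.4482
  (v23,v26,v27) [-+-] → (0.153241, -1.2351, -0.244311)–(0.984995, -1.2351, -0.449788)  len=0.8568
  (v24,v0,v25) [-+-] → (1.47519, -1.2351, 0)–(1.01115, -1.2351, 0.464063)  len=0.6563
  (v25,v0,v1) [-++] → (1.01115, -1.2351, 0.464063)–(1.00521, -1.2351, 0.47)  len=0.0084
  (v25,v1,v26) [-++] → (1.00521, -1.2351, 0.47)–(0.984995, -1.2351, 0.449788)  len=0.0286
  (v26,v2,v27) [++-] → (0.999272, -1.2351, -0.464063)–(0.984995, -1.2351, -0.449788)  len=0.0202
  (v27,v2,v3) [-++] → (0.999272, -1.2351, -0.464063)–(1.00521, -1.2351, -0.47)  len=0.0084
  (v27,v3,v24) [-+-] → (1.00521, -1.2351, -0.47)–(1.36388, -1.2351, -0.111314)  len=0.5072
  (v24,v3,v0) [-++] → (1.36388, -1.2351, -0.111314)–(1.47519, -1.2351, 0)  len=0.1574

Chained into 1 loop(s):
  loop 1: 18 segments, perimeter = 6.8191
Total perimeter = 6.819


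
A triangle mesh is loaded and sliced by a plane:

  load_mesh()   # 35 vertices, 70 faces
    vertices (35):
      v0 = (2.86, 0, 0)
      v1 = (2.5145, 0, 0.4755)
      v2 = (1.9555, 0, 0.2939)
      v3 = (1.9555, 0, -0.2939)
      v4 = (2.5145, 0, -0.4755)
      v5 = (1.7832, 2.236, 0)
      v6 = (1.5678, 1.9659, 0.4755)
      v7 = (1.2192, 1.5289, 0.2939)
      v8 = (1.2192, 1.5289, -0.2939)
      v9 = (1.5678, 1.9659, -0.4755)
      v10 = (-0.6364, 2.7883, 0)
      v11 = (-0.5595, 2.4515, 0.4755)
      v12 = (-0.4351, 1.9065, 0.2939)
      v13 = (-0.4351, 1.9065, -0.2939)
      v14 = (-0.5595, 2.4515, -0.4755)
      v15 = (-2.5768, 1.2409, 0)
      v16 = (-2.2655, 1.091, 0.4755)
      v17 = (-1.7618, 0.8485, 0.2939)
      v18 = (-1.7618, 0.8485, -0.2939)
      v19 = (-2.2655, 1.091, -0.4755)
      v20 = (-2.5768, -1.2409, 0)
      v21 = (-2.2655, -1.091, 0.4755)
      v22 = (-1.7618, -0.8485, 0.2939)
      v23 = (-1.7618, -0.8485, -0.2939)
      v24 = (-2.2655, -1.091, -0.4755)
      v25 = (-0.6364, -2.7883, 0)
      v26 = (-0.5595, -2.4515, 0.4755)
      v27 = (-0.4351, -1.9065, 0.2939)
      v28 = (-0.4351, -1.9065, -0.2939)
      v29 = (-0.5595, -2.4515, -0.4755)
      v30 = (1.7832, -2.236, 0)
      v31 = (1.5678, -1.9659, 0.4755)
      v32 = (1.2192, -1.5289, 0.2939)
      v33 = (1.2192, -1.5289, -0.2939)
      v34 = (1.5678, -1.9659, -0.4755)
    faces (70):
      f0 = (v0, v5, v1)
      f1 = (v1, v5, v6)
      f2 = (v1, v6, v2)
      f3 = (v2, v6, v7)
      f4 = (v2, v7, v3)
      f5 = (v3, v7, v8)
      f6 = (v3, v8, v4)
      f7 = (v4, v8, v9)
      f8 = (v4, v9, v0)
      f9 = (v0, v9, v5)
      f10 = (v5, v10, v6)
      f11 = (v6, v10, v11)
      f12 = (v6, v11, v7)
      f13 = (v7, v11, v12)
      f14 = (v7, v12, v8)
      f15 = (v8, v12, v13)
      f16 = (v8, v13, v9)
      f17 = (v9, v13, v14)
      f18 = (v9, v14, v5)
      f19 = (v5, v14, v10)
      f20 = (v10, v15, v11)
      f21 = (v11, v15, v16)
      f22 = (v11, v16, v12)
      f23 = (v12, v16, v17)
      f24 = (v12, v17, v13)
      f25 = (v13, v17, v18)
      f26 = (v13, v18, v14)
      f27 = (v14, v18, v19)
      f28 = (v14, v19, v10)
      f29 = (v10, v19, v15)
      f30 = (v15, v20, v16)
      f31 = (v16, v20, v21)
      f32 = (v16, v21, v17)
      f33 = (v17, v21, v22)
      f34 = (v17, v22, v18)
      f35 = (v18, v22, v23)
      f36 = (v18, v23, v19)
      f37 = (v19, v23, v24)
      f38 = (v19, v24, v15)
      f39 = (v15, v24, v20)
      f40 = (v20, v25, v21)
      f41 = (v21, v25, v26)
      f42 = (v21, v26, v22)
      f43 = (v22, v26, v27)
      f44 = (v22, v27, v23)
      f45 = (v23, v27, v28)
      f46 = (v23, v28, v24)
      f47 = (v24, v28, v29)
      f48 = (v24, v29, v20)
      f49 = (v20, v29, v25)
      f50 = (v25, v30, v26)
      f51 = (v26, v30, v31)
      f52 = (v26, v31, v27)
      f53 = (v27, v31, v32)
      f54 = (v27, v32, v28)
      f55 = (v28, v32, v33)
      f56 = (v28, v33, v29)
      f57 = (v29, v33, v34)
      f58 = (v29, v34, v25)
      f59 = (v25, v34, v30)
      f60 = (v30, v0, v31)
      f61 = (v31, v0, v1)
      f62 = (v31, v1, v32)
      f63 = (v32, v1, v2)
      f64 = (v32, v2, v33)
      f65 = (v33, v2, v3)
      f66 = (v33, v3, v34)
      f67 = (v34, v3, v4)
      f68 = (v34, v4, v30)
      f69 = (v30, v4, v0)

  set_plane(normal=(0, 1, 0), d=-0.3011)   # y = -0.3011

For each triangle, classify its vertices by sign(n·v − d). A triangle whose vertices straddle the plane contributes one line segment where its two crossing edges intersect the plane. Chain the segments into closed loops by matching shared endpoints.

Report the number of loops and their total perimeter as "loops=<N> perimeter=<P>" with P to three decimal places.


loops=2 perimeter=5.734

Straddling triangles (20 of 70):
  (v15,v20,v16) [+-+] → (-2.5768, -0.3011, 0)–(-2.45134, -0.3011, 0.191636)  len=0.2291
  (v16,v20,v21) [+--] → (-2.45134, -0.3011, 0.191636)–(-2.2655, -0.3011, 0.4755)  len=0.3393
  (v16,v21,v17) [+-+] → (-2.2655, -0.3011, 0.4755)–(-2.06036, -0.3011, 0.40154)  len=0.2181
  (v17,v21,v22) [+--] → (-2.06036, -0.3011, 0.40154)–(-1.7618, -0.3011, 0.2939)  len=0.3174
  (v17,v22,v18) [+-+] → (-1.7618, -0.3011, 0.2939)–(-1.7618, -0.3011, 0.104294)  len=0.1896
  (v18,v22,v23) [+--] → (-1.7618, -0.3011, 0.104294)–(-1.7618, -0.3011, -0.2939)  len=0.3982
  (v18,v23,v19) [+-+] → (-1.7618, -0.3011, -0.2939)–(-1.90396, -0.3011, -0.345154)  len=0.1511
  (v19,v23,v24) [+--] → (-1.90396, -0.3011, -0.345154)–(-2.2655, -0.3011, -0.4755)  len=0.3843
  (v19,v24,v15) [+-+] → (-2.2655, -0.3011, -0.4755)–(-2.37095, -0.3011, -0.314431)  len=0.1925
  (v15,v24,v20) [+--] → (-2.37095, -0.3011, -0.314431)–(-2.5768, -0.3011, 0)  len=0.3758
  (v30,v0,v31) [-+-] → (2.715, -0.3011, 0)–(2.66208, -0.3011, 0.0728282)  len=0.0900
  (v31,v0,v1) [-++] → (2.66208, -0.3011, 0.0728282)–(2.3695, -0.3011, 0.4755)  len=0.4977
  (v31,v1,v32) [-+-] → (2.3695, -0.3011, 0.4755)–(2.2594, -0.3011, 0.439736)  len=0.1158
  (v32,v1,v2) [-++] → (2.2594, -0.3011, 0.439736)–(1.81049, -0.3011, 0.2939)  len=0.4720
  (v32,v2,v33) [-+-] → (1.81049, -0.3011, 0.2939)–(1.81049, -0.3011, 0.178139)  len=0.1158
  (v33,v2,v3) [-++] → (1.81049, -0.3011, 0.178139)–(1.81049, -0.3011, -0.2939)  len=0.4720
  (v33,v3,v34) [-+-] → (1.81049, -0.3011, -0.2939)–(1.89612, -0.3011, -0.321714)  len=0.0900
  (v34,v3,v4) [-++] → (1.89612, -0.3011, -0.321714)–(2.3695, -0.3011, -0.4755)  len=0.4977
  (v34,v4,v30) [-+-] → (2.3695, -0.3011, -0.4755)–(2.41602, -0.3011, -0.411469)  len=0.0791
  (v30,v4,v0) [-++] → (2.41602, -0.3011, -0.411469)–(2.715, -0.3011, 0)  len=0.5086

Chained into 2 loop(s):
  loop 1: 10 segments, perimeter = 2.7953
  loop 2: 10 segments, perimeter = 2.9389
Total perimeter = 5.734
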